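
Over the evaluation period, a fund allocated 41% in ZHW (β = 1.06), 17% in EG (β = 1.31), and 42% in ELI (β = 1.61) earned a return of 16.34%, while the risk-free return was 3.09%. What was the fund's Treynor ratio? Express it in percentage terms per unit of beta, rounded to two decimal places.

9.94%

β_P = 0.41×1.06 + 0.17×1.31 + 0.42×1.61 = 1.3335
Treynor = (R_P − R_f) / β_P = (16.34% − 3.09%) / 1.3335 = 13.25% / 1.3335 = 9.94%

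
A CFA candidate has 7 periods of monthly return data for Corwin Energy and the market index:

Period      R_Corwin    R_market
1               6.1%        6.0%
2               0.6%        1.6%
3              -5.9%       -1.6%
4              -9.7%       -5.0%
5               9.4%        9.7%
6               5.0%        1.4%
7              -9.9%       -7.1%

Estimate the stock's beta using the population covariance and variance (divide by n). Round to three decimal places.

Mean R_i = (6.1 + 0.6 − 5.9 − 9.7 + 9.4 + 5.0 − 9.9) / 7 = -0.6286%
Mean R_m = (6.0 + 1.6 − 1.6 − 5.0 + 9.7 + 1.4 − 7.1) / 7 = 0.7143%
Σ(R_i − R̄_i)(R_m − R̄_m) = 267.1129  ⇒  Cov = 267.1129 / 7 = 38.1590
Σ(R_m − R̄_m)² = 209.0086  ⇒  Var(R_m) = 209.0086 / 7 = 29.8584
β = Cov / Var(R_m) = 38.1590 / 29.8584 = 1.2780

1.278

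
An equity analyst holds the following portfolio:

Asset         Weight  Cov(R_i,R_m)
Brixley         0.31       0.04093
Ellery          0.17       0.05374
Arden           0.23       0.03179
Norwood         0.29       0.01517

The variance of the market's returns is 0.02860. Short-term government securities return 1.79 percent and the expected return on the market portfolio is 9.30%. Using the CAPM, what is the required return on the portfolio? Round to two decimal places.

10.60%

β_Brixley = 0.04093 / 0.02860 = 1.4311
β_Ellery = 0.05374 / 0.02860 = 1.8790
β_Arden = 0.03179 / 0.02860 = 1.1115
β_Norwood = 0.01517 / 0.02860 = 0.5304
β_P = Σ w_i β_i = 0.31×1.4311 + 0.17×1.8790 + 0.23×1.1115 + 0.29×0.5304 = 1.1725
MRP = 9.30% − 1.79% = 7.51%
E(R_P) = R_f + β_P × MRP = 1.79% + 1.1725 × 7.51% = 10.60%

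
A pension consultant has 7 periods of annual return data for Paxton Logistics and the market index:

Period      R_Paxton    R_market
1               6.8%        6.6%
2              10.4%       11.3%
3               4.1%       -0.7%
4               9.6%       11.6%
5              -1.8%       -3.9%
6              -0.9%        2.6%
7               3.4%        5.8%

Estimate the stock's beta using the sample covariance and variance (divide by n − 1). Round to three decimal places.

0.712

Mean R_i = (6.8 + 10.4 + 4.1 + 9.6 − 1.8 − 0.9 + 3.4) / 7 = 4.5143%
Mean R_m = (6.6 + 11.3 − 0.7 + 11.6 − 3.9 + 2.6 + 5.8) / 7 = 4.7571%
Σ(R_i − R̄_i)(R_m − R̄_m) = 144.9643  ⇒  Cov = 144.9643 / 6 = 24.1607
Σ(R_m − R̄_m)² = 203.4971  ⇒  Var(R_m) = 203.4971 / 6 = 33.9162
β = Cov / Var(R_m) = 24.1607 / 33.9162 = 0.7124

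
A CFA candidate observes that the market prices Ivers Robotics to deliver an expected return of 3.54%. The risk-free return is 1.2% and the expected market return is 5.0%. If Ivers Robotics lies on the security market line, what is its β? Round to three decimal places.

0.616

MRP = 5.0% − 1.2% = 3.80%
β = (E(R) − R_f) / MRP = (3.54% − 1.2%) / 3.8% = 2.34% / 3.8% = 0.616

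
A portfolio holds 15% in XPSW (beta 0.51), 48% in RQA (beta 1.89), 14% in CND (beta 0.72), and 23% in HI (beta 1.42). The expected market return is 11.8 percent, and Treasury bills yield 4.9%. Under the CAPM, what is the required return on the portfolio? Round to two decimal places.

β_P = Σ w_i β_i = 0.15×0.51 + 0.48×1.89 + 0.14×0.72 + 0.23×1.42 = 1.4111
MRP = 11.8% − 4.9% = 6.90%
E(R_P) = R_f + β_P × MRP = 4.9% + 1.4111 × 6.9% = 14.64%

14.64%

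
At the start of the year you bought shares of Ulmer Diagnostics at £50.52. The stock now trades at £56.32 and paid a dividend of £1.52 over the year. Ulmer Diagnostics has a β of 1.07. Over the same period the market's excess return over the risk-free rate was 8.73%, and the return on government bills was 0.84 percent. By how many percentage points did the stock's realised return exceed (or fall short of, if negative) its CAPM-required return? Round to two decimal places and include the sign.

+4.31%

Realised HPR = (P1 + D1 − P0) / P0 = (56.32 + 1.52 − 50.52) / 50.52 = 7.32 / 50.52 = 14.4893%
CAPM required = R_f + β·MRP = 0.84% + 1.07 × 8.73% = 10.1811%
α = realised − required = 14.4893% − 10.1811% = +4.31%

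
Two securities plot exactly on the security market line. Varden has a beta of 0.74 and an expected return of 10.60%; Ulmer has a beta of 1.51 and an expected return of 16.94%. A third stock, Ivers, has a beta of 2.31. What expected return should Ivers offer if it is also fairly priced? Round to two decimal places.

23.53%

MRP (SML slope) = (16.94% − 10.60%) / (1.51 − 0.74) = 6.34% / 0.77 = 8.2338%
R_f (intercept) = 10.60% − 0.74 × 8.2338% = 4.5070%
E(R_Ivers) = R_f + β × MRP = 4.5070% + 2.31 × 8.2338% = 23.53%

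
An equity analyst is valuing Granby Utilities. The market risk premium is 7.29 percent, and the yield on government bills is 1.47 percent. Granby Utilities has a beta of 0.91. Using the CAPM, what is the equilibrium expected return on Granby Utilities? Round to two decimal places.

E(R) = R_f + β × MRP = 1.47% + 0.91 × 7.29% = 8.10%

8.10%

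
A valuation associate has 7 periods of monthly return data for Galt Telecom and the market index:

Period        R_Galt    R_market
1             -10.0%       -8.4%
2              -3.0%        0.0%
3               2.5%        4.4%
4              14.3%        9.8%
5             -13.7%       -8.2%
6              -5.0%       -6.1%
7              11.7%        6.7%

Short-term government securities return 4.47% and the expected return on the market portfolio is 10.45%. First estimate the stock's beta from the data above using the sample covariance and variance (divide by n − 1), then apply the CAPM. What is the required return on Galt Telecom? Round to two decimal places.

12.61%

Mean R_i = (-10.0 − 3.0 + 2.5 + 14.3 − 13.7 − 5.0 + 11.7) / 7 = -0.4571%
Mean R_m = (-8.4 + 0.0 + 4.4 + 9.8 − 8.2 − 6.1 + 6.7) / 7 = -0.2571%
Σ(R_i − R̄_i)(R_m − R̄_m) = 455.5471  ⇒  Cov = 455.5471 / 6 = 75.9245
Σ(R_m − R̄_m)² = 334.8371  ⇒  Var(R_m) = 334.8371 / 6 = 55.8062
β = Cov / Var(R_m) = 75.9245 / 55.8062 = 1.3605
MRP = 10.45% − 4.47% = 5.98%
E(R) = R_f + β × MRP = 4.47% + 1.3605 × 5.98% = 12.61%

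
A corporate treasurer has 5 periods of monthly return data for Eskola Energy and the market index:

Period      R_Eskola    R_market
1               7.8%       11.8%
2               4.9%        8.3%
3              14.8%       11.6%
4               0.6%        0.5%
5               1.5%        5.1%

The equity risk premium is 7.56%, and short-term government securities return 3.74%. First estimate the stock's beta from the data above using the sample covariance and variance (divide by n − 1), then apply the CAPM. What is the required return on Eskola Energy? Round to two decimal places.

11.37%

Mean R_i = (7.8 + 4.9 + 14.8 + 0.6 + 1.5) / 5 = 5.9200%
Mean R_m = (11.8 + 8.3 + 11.6 + 0.5 + 5.1) / 5 = 7.4600%
Σ(R_i − R̄_i)(R_m − R̄_m) = 91.5240  ⇒  Cov = 91.5240 / 4 = 22.8810
Σ(R_m − R̄_m)² = 90.6920  ⇒  Var(R_m) = 90.6920 / 4 = 22.6730
β = Cov / Var(R_m) = 22.8810 / 22.6730 = 1.0092
E(R) = R_f + β × MRP = 3.74% + 1.0092 × 7.56% = 11.37%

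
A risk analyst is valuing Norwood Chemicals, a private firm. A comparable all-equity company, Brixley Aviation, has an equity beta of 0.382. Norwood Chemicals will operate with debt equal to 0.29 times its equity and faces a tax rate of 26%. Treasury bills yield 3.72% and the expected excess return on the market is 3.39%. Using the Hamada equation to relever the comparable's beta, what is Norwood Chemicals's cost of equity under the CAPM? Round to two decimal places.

β_L = β_U × [1 + (1 − t)(D/E)] = 0.382 × [1 + (1 − 0.26) × 0.29]
    = 0.382 × [1 + 0.74 × 0.29] = 0.382 × 1.2146 = 0.4640
E(R) = R_f + β_L × MRP = 3.72% + 0.4640 × 3.39% = 5.29%

5.29%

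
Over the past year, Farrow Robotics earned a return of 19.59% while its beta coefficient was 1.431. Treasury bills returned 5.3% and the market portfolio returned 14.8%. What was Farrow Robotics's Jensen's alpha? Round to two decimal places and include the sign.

+0.70%

Market excess return = 14.8% − 5.3% = 9.50%
CAPM benchmark = R_f + β(R_m − R_f) = 5.3% + 1.431 × 9.5% = 18.8945%
α = actual − benchmark = 19.59% − 18.8945% = +0.70%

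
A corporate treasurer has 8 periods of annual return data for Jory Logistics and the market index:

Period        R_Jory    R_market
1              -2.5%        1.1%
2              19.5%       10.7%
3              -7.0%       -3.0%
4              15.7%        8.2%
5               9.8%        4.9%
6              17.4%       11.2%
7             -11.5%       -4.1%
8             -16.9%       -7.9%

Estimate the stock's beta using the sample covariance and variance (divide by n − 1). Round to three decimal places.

1.958

Mean R_i = (-2.5 + 19.5 − 7.0 + 15.7 + 9.8 + 17.4 − 11.5 − 16.9) / 8 = 3.0625%
Mean R_m = (1.1 + 10.7 − 3.0 + 8.2 + 4.9 + 11.2 − 4.1 − 7.9) / 8 = 2.6375%
Σ(R_i − R̄_i)(R_m − R̄_m) = 714.5813  ⇒  Cov = 714.5813 / 7 = 102.0830
Σ(R_m − R̄_m)² = 364.9588  ⇒  Var(R_m) = 364.9588 / 7 = 52.1370
β = Cov / Var(R_m) = 102.0830 / 52.1370 = 1.9580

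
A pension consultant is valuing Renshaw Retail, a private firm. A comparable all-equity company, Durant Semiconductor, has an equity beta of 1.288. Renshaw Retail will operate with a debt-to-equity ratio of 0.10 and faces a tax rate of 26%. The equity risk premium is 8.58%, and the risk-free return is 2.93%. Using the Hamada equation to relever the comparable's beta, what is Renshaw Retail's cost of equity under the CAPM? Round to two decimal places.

β_L = β_U × [1 + (1 − t)(D/E)] = 1.288 × [1 + (1 − 0.26) × 0.10]
    = 1.288 × [1 + 0.74 × 0.10] = 1.288 × 1.0740 = 1.3833
E(R) = R_f + β_L × MRP = 2.93% + 1.3833 × 8.58% = 14.80%

14.80%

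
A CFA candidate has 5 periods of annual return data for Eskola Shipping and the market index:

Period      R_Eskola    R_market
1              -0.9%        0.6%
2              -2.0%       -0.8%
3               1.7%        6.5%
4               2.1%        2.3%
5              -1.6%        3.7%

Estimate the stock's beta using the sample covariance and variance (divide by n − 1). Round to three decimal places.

Mean R_i = (-0.9 − 2.0 + 1.7 + 2.1 − 1.6) / 5 = -0.1400%
Mean R_m = (0.6 − 0.8 + 6.5 + 2.3 + 3.7) / 5 = 2.4600%
Σ(R_i − R̄_i)(R_m − R̄_m) = 12.7420  ⇒  Cov = 12.7420 / 4 = 3.1855
Σ(R_m − R̄_m)² = 31.9720  ⇒  Var(R_m) = 31.9720 / 4 = 7.9930
β = Cov / Var(R_m) = 3.1855 / 7.9930 = 0.3985

0.399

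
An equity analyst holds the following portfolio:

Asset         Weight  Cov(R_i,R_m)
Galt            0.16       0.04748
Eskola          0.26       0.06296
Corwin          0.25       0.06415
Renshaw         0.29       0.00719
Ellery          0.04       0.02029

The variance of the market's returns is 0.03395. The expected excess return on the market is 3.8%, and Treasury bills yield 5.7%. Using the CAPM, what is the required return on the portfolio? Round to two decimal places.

10.50%

β_Galt = 0.04748 / 0.03395 = 1.3985
β_Eskola = 0.06296 / 0.03395 = 1.8545
β_Corwin = 0.06415 / 0.03395 = 1.8895
β_Renshaw = 0.00719 / 0.03395 = 0.2118
β_Ellery = 0.02029 / 0.03395 = 0.5976
β_P = Σ w_i β_i = 0.16×1.3985 + 0.26×1.8545 + 0.25×1.8895 + 0.29×0.2118 + 0.04×0.5976 = 1.2636
E(R_P) = R_f + β_P × MRP = 5.7% + 1.2636 × 3.8% = 10.50%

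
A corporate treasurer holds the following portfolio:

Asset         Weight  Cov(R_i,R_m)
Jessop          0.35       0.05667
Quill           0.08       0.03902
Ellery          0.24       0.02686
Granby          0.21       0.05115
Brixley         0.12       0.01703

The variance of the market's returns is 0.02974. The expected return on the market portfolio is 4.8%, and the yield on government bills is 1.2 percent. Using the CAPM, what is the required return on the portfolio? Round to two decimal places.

6.31%

β_Jessop = 0.05667 / 0.02974 = 1.9055
β_Quill = 0.03902 / 0.02974 = 1.3120
β_Ellery = 0.02686 / 0.02974 = 0.9032
β_Granby = 0.05115 / 0.02974 = 1.7199
β_Brixley = 0.01703 / 0.02974 = 0.5726
β_P = Σ w_i β_i = 0.35×1.9055 + 0.08×1.3120 + 0.24×0.9032 + 0.21×1.7199 + 0.12×0.5726 = 1.4185
MRP = 4.8% − 1.2% = 3.60%
E(R_P) = R_f + β_P × MRP = 1.2% + 1.4185 × 3.6% = 6.31%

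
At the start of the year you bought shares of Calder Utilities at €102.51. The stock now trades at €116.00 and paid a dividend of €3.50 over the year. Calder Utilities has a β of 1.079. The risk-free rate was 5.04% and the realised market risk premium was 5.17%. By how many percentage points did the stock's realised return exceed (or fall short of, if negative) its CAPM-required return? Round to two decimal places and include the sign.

Realised HPR = (P1 + D1 − P0) / P0 = (116.00 + 3.50 − 102.51) / 102.51 = 16.99 / 102.51 = 16.5740%
CAPM required = R_f + β·MRP = 5.04% + 1.079 × 5.17% = 10.61843%
α = realised − required = 16.5740% − 10.61843% = +5.96%

+5.96%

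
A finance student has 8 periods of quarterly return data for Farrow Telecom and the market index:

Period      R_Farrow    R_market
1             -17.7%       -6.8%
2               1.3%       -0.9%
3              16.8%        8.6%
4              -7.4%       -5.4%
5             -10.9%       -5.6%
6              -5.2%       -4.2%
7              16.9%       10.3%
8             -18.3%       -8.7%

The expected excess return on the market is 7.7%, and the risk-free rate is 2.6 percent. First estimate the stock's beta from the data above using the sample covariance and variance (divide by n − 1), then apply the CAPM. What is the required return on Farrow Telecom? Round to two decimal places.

17.13%

Mean R_i = (-17.7 + 1.3 + 16.8 − 7.4 − 10.9 − 5.2 + 16.9 − 18.3) / 8 = -3.0625%
Mean R_m = (-6.8 − 0.9 + 8.6 − 5.4 − 5.6 − 4.2 + 10.3 − 8.7) / 8 = -1.5875%
Σ(R_i − R̄_i)(R_m − R̄_m) = 680.8963  ⇒  Cov = 680.8963 / 7 = 97.2709
Σ(R_m − R̄_m)² = 360.7888  ⇒  Var(R_m) = 360.7888 / 7 = 51.5413
β = Cov / Var(R_m) = 97.2709 / 51.5413 = 1.8872
E(R) = R_f + β × MRP = 2.6% + 1.8872 × 7.7% = 17.13%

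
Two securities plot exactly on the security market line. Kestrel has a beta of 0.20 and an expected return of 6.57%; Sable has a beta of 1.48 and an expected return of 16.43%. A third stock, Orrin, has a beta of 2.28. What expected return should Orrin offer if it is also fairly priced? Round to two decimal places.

22.59%

MRP (SML slope) = (16.43% − 6.57%) / (1.48 − 0.20) = 9.86% / 1.28 = 7.7031%
R_f (intercept) = 6.57% − 0.20 × 7.7031% = 5.0294%
E(R_Orrin) = R_f + β × MRP = 5.0294% + 2.28 × 7.7031% = 22.59%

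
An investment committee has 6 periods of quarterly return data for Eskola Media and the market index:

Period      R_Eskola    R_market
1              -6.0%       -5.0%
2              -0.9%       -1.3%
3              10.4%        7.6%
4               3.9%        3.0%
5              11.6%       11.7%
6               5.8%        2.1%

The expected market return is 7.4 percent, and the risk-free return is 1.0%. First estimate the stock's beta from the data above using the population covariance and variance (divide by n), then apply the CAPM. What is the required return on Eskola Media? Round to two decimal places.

Mean R_i = (-6.0 − 0.9 + 10.4 + 3.9 + 11.6 + 5.8) / 6 = 4.1333%
Mean R_m = (-5.0 − 1.3 + 7.6 + 3.0 + 11.7 + 2.1) / 6 = 3.0167%
Σ(R_i − R̄_i)(R_m − R̄_m) = 194.9967  ⇒  Cov = 194.9967 / 6 = 32.4995
Σ(R_m − R̄_m)² = 180.1483  ⇒  Var(R_m) = 180.1483 / 6 = 30.0247
β = Cov / Var(R_m) = 32.4995 / 30.0247 = 1.0824
MRP = 7.4% − 1.0% = 6.40%
E(R) = R_f + β × MRP = 1.0% + 1.0824 × 6.4% = 7.93%

7.93%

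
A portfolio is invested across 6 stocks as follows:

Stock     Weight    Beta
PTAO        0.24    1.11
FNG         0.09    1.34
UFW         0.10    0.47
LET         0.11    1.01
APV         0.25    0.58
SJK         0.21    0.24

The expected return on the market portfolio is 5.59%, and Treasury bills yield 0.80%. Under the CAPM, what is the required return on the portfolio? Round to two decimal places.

β_P = Σ w_i β_i = 0.24×1.11 + 0.09×1.34 + 0.10×0.47 + 0.11×1.01 + 0.25×0.58 + 0.21×0.24 = 0.7405
MRP = 5.59% − 0.80% = 4.79%
E(R_P) = R_f + β_P × MRP = 0.80% + 0.7405 × 4.79% = 4.35%

4.35%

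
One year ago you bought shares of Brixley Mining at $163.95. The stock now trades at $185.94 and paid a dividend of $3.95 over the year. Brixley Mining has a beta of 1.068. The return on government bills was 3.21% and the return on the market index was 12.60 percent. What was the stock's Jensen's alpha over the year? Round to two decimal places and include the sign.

Realised HPR = (P1 + D1 − P0) / P0 = (185.94 + 3.95 − 163.95) / 163.95 = 25.94 / 163.95 = 15.8219%
MRP = 12.60% − 3.21% = 9.39%
CAPM required = R_f + β·MRP = 3.21% + 1.068 × 9.39% = 13.23852%
α = realised − required = 15.8219% − 13.23852% = +2.58%

+2.58%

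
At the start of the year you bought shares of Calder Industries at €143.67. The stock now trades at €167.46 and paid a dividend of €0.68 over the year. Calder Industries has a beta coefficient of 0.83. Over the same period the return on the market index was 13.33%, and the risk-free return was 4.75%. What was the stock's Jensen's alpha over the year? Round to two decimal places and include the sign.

+5.16%

Realised HPR = (P1 + D1 − P0) / P0 = (167.46 + 0.68 − 143.67) / 143.67 = 24.47 / 143.67 = 17.0321%
MRP = 13.33% − 4.75% = 8.58%
CAPM required = R_f + β·MRP = 4.75% + 0.83 × 8.58% = 11.8714%
α = realised − required = 17.0321% − 11.8714% = +5.16%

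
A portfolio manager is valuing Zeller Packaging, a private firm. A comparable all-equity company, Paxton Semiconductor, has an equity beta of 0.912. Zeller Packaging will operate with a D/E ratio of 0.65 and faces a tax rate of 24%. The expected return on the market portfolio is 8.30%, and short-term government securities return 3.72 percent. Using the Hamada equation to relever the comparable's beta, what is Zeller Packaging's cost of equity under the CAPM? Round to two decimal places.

9.96%

β_L = β_U × [1 + (1 − t)(D/E)] = 0.912 × [1 + (1 − 0.24) × 0.65]
    = 0.912 × [1 + 0.76 × 0.65] = 0.912 × 1.4940 = 1.3625
MRP = 8.30% − 3.72% = 4.58%
E(R) = R_f + β_L × MRP = 3.72% + 1.3625 × 4.58% = 9.96%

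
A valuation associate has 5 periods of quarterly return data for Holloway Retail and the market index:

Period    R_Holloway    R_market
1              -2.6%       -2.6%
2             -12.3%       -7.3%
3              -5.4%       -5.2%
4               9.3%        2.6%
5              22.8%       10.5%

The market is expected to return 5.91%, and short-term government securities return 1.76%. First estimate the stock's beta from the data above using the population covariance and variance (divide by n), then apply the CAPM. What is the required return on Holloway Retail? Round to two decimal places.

9.78%

Mean R_i = (-2.6 − 12.3 − 5.4 + 9.3 + 22.8) / 5 = 2.3600%
Mean R_m = (-2.6 − 7.3 − 5.2 + 2.6 + 10.5) / 5 = -0.4000%
Σ(R_i − R̄_i)(R_m − R̄_m) = 392.9300  ⇒  Cov = 392.9300 / 5 = 78.5860
Σ(R_m − R̄_m)² = 203.3000  ⇒  Var(R_m) = 203.3000 / 5 = 40.6600
β = Cov / Var(R_m) = 78.5860 / 40.6600 = 1.9328
MRP = 5.91% − 1.76% = 4.15%
E(R) = R_f + β × MRP = 1.76% + 1.9328 × 4.15% = 9.78%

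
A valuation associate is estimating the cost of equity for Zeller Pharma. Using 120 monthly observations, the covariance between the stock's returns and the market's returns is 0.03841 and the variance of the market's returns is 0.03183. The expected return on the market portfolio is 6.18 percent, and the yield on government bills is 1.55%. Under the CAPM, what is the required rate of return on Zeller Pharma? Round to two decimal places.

7.14%

β = Cov(R_i, R_m) / Var(R_m) = 0.03841 / 0.03183 = 1.2067
MRP = 6.18% − 1.55% = 4.63%
E(R) = R_f + β × MRP = 1.55% + 1.2067 × 4.63% = 7.14%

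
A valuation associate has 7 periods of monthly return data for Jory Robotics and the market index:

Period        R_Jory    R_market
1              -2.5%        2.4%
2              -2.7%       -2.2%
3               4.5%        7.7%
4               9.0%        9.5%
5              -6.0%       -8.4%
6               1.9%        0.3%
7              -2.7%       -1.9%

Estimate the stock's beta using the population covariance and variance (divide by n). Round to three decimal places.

Mean R_i = (-2.5 − 2.7 + 4.5 + 9.0 − 6.0 + 1.9 − 2.7) / 7 = 0.2143%
Mean R_m = (2.4 − 2.2 + 7.7 + 9.5 − 8.4 + 0.3 − 1.9) / 7 = 1.0571%
Σ(R_i − R̄_i)(R_m − R̄_m) = 174.6043  ⇒  Cov = 174.6043 / 7 = 24.9435
Σ(R_m − R̄_m)² = 226.5771  ⇒  Var(R_m) = 226.5771 / 7 = 32.3682
β = Cov / Var(R_m) = 24.9435 / 32.3682 = 0.7706

0.771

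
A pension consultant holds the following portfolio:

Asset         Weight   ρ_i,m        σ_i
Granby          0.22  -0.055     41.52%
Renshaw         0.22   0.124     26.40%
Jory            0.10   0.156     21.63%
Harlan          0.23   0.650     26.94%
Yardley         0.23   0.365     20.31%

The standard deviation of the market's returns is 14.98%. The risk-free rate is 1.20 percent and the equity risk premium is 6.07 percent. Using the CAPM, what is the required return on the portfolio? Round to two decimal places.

3.75%

β_Granby = -0.055 × 41.52% / 14.98% = -0.1524
β_Renshaw = 0.124 × 26.40% / 14.98% = 0.2185
β_Jory = 0.156 × 21.63% / 14.98% = 0.2253
β_Harlan = 0.650 × 26.94% / 14.98% = 1.1690
β_Yardley = 0.365 × 20.31% / 14.98% = 0.4949
β_P = Σ w_i β_i = 0.22×-0.1524 + 0.22×0.2185 + 0.10×0.2253 + 0.23×1.1690 + 0.23×0.4949 = 0.4198
E(R_P) = R_f + β_P × MRP = 1.20% + 0.4198 × 6.07% = 3.75%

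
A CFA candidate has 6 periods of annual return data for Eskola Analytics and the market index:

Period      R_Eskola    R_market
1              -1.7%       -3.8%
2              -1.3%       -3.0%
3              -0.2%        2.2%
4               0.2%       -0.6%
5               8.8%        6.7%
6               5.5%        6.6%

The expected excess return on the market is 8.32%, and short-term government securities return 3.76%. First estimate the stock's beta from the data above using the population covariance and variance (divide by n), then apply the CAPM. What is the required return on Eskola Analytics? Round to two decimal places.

Mean R_i = (-1.7 − 1.3 − 0.2 + 0.2 + 8.8 + 5.5) / 6 = 1.8833%
Mean R_m = (-3.8 − 3.0 + 2.2 − 0.6 + 6.7 + 6.6) / 6 = 1.3500%
Σ(R_i − R̄_i)(R_m − R̄_m) = 89.8050  ⇒  Cov = 89.8050 / 6 = 14.9675
Σ(R_m − R̄_m)² = 106.1550  ⇒  Var(R_m) = 106.1550 / 6 = 17.6925
β = Cov / Var(R_m) = 14.9675 / 17.6925 = 0.8460
E(R) = R_f + β × MRP = 3.76% + 0.8460 × 8.32% = 10.80%

10.80%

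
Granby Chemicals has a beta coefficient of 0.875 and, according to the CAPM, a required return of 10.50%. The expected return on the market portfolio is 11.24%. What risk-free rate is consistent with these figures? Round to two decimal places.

5.32%

E(R) = R_f + β(E(R_m) − R_f) = R_f(1 − β) + β·E(R_m)
10.50% = R_f × (1 − 0.875) + 0.875 × 11.24%
10.50% = R_f × 0.125 + 9.83500%
R_f = (10.50% − 9.83500%) / 0.125 = 5.32%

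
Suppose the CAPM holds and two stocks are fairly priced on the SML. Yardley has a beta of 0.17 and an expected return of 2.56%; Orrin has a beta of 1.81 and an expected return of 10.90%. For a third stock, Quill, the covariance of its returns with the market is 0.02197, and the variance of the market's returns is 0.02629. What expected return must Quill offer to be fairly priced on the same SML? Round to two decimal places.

MRP = (10.90% − 2.56%) / (1.81 − 0.17) = 5.0854%
R_f = 2.56% − 0.17 × 5.0854% = 1.6955%
β_Quill = Cov / Var(R_m) = 0.02197 / 0.02629 = 0.8357
E(R_Quill) = R_f + β × MRP = 1.6955% + 0.8357 × 5.0854% = 5.95%

5.95%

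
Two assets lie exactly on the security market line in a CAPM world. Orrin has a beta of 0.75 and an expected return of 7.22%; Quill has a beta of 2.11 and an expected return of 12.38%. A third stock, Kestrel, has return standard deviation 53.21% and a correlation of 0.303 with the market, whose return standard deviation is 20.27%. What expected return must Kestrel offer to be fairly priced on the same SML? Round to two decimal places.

7.39%

MRP = (12.38% − 7.22%) / (2.11 − 0.75) = 3.7941%
R_f = 7.22% − 0.75 × 3.7941% = 4.3744%
β_Kestrel = ρ·σ_i/σ_m = 0.303 × 53.21 / 20.27 = 0.7954
E(R_Kestrel) = R_f + β × MRP = 4.3744% + 0.7954 × 3.7941% = 7.39%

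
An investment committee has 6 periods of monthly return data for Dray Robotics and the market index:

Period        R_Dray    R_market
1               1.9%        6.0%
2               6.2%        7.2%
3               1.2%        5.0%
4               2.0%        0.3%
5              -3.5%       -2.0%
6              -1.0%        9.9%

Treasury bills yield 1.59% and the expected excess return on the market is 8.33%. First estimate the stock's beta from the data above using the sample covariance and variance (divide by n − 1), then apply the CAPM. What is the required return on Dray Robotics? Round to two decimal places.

Mean R_i = (1.9 + 6.2 + 1.2 + 2.0 − 3.5 − 1.0) / 6 = 1.1333%
Mean R_m = (6.0 + 7.2 + 5.0 + 0.3 − 2.0 + 9.9) / 6 = 4.4000%
Σ(R_i − R̄_i)(R_m − R̄_m) = 29.8200  ⇒  Cov = 29.8200 / 5 = 5.9640
Σ(R_m − R̄_m)² = 98.7800  ⇒  Var(R_m) = 98.7800 / 5 = 19.7560
β = Cov / Var(R_m) = 5.9640 / 19.7560 = 0.3019
E(R) = R_f + β × MRP = 1.59% + 0.3019 × 8.33% = 4.10%

4.10%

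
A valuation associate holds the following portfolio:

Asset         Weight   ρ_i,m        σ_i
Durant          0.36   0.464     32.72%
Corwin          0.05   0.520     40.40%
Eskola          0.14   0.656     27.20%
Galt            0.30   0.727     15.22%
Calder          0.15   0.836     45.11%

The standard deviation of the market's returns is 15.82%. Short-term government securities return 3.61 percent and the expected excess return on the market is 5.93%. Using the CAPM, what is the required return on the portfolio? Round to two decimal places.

β_Durant = 0.464 × 32.72% / 15.82% = 0.9597
β_Corwin = 0.520 × 40.40% / 15.82% = 1.3279
β_Eskola = 0.656 × 27.20% / 15.82% = 1.1279
β_Galt = 0.727 × 15.22% / 15.82% = 0.6994
β_Calder = 0.836 × 45.11% / 15.82% = 2.3838
β_P = Σ w_i β_i = 0.36×0.9597 + 0.05×1.3279 + 0.14×1.1279 + 0.30×0.6994 + 0.15×2.3838 = 1.1372
E(R_P) = R_f + β_P × MRP = 3.61% + 1.1372 × 5.93% = 10.35%

10.35%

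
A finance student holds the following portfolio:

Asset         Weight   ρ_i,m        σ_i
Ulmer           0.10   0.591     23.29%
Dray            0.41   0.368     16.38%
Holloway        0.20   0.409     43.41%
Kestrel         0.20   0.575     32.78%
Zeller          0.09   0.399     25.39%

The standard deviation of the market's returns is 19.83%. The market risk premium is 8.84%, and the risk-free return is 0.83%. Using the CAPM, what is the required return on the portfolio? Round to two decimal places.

6.22%

β_Ulmer = 0.591 × 23.29% / 19.83% = 0.6941
β_Dray = 0.368 × 16.38% / 19.83% = 0.3040
β_Holloway = 0.409 × 43.41% / 19.83% = 0.8953
β_Kestrel = 0.575 × 32.78% / 19.83% = 0.9505
β_Zeller = 0.399 × 25.39% / 19.83% = 0.5109
β_P = Σ w_i β_i = 0.10×0.6941 + 0.41×0.3040 + 0.20×0.8953 + 0.20×0.9505 + 0.09×0.5109 = 0.6092
E(R_P) = R_f + β_P × MRP = 0.83% + 0.6092 × 8.84% = 6.22%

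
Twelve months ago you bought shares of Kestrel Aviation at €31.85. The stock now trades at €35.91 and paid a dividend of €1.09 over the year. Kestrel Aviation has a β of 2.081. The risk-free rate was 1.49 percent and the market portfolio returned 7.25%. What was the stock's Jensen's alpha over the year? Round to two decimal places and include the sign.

Realised HPR = (P1 + D1 − P0) / P0 = (35.91 + 1.09 − 31.85) / 31.85 = 5.15 / 31.85 = 16.1695%
MRP = 7.25% − 1.49% = 5.76%
CAPM required = R_f + β·MRP = 1.49% + 2.081 × 5.76% = 13.47656%
α = realised − required = 16.1695% − 13.47656% = +2.69%

+2.69%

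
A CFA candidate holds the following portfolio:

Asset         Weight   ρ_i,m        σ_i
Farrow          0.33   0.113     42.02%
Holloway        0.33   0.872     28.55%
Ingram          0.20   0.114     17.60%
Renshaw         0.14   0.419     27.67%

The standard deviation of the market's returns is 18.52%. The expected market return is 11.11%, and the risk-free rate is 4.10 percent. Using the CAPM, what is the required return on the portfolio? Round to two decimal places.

β_Farrow = 0.113 × 42.02% / 18.52% = 0.2564
β_Holloway = 0.872 × 28.55% / 18.52% = 1.3443
β_Ingram = 0.114 × 17.60% / 18.52% = 0.1083
β_Renshaw = 0.419 × 27.67% / 18.52% = 0.6260
β_P = Σ w_i β_i = 0.33×0.2564 + 0.33×1.3443 + 0.20×0.1083 + 0.14×0.6260 = 0.6375
MRP = 11.11% − 4.10% = 7.01%
E(R_P) = R_f + β_P × MRP = 4.10% + 0.6375 × 7.01% = 8.57%

8.57%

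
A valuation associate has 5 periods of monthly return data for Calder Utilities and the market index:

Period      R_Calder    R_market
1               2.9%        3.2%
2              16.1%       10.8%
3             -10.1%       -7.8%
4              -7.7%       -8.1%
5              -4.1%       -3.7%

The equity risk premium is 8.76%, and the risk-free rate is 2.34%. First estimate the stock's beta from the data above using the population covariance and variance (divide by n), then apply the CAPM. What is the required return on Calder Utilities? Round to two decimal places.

Mean R_i = (2.9 + 16.1 − 10.1 − 7.7 − 4.1) / 5 = -0.5800%
Mean R_m = (3.2 + 10.8 − 7.8 − 8.1 − 3.7) / 5 = -1.1200%
Σ(R_i − R̄_i)(R_m − R̄_m) = 336.2320  ⇒  Cov = 336.2320 / 5 = 67.2464
Σ(R_m − R̄_m)² = 260.7480  ⇒  Var(R_m) = 260.7480 / 5 = 52.1496
β = Cov / Var(R_m) = 67.2464 / 52.1496 = 1.2895
E(R) = R_f + β × MRP = 2.34% + 1.2895 × 8.76% = 13.64%

13.64%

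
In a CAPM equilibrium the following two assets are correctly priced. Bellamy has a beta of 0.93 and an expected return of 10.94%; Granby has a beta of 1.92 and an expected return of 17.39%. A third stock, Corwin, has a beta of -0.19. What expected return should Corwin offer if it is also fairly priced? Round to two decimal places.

3.64%

MRP (SML slope) = (17.39% − 10.94%) / (1.92 − 0.93) = 6.45% / 0.99 = 6.5152%
R_f (intercept) = 10.94% − 0.93 × 6.5152% = 4.8809%
E(R_Corwin) = R_f + β × MRP = 4.8809% + -0.19 × 6.5152% = 3.64%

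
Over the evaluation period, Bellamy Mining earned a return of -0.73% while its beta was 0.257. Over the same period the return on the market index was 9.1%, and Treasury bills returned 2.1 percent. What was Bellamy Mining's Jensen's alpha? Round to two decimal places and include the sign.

-4.63%

Market excess return = 9.1% − 2.1% = 7.00%
CAPM benchmark = R_f + β(R_m − R_f) = 2.1% + 0.257 × 7.0% = 3.8990%
α = actual − benchmark = -0.73% − 3.8990% = -4.63%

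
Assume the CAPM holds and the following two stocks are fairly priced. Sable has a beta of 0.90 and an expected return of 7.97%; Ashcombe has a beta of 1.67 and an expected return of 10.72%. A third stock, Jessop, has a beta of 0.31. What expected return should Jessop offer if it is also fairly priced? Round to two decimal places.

5.86%

MRP (SML slope) = (10.72% − 7.97%) / (1.67 − 0.90) = 2.75% / 0.77 = 3.5714%
R_f (intercept) = 7.97% − 0.90 × 3.5714% = 4.7557%
E(R_Jessop) = R_f + β × MRP = 4.7557% + 0.31 × 3.5714% = 5.86%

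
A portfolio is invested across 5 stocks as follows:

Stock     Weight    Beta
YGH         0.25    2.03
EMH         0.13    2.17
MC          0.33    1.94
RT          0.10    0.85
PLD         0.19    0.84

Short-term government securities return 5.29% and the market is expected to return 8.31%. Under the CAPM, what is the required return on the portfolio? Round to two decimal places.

β_P = Σ w_i β_i = 0.25×2.03 + 0.13×2.17 + 0.33×1.94 + 0.10×0.85 + 0.19×0.84 = 1.6744
MRP = 8.31% − 5.29% = 3.02%
E(R_P) = R_f + β_P × MRP = 5.29% + 1.6744 × 3.02% = 10.35%

10.35%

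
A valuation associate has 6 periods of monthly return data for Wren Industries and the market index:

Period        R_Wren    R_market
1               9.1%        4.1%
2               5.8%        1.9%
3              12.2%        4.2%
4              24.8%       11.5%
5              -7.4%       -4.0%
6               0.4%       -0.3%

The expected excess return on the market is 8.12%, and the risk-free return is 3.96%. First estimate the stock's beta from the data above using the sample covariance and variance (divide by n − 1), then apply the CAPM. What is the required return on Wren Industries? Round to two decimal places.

Mean R_i = (9.1 + 5.8 + 12.2 + 24.8 − 7.4 + 0.4) / 6 = 7.4833%
Mean R_m = (4.1 + 1.9 + 4.2 + 11.5 − 4.0 − 0.3) / 6 = 2.9000%
Σ(R_i − R̄_i)(R_m − R̄_m) = 284.0400  ⇒  Cov = 284.0400 / 5 = 56.8080
Σ(R_m − R̄_m)² = 135.9400  ⇒  Var(R_m) = 135.9400 / 5 = 27.1880
β = Cov / Var(R_m) = 56.8080 / 27.1880 = 2.0895
E(R) = R_f + β × MRP = 3.96% + 2.0895 × 8.12% = 20.93%

20.93%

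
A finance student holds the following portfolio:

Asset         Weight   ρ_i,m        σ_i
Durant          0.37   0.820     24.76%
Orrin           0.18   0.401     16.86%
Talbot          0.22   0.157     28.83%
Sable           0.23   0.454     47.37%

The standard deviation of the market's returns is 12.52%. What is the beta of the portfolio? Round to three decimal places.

1.172

β_Durant = 0.820 × 24.76% / 12.52% = 1.6217
β_Orrin = 0.401 × 16.86% / 12.52% = 0.5400
β_Talbot = 0.157 × 28.83% / 12.52% = 0.3615
β_Sable = 0.454 × 47.37% / 12.52% = 1.7177
β_P = Σ w_i β_i = 0.37×1.6217 + 0.18×0.5400 + 0.22×0.3615 + 0.23×1.7177 = 1.1718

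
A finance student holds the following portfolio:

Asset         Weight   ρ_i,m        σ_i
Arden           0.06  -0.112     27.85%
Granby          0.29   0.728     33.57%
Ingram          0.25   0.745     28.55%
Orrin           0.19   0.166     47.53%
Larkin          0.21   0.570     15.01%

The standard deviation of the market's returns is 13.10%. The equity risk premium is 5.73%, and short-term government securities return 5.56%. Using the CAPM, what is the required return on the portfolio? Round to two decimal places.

12.35%

β_Arden = -0.112 × 27.85% / 13.10% = -0.2381
β_Granby = 0.728 × 33.57% / 13.10% = 1.8656
β_Ingram = 0.745 × 28.55% / 13.10% = 1.6236
β_Orrin = 0.166 × 47.53% / 13.10% = 0.6023
β_Larkin = 0.570 × 15.01% / 13.10% = 0.6531
β_P = Σ w_i β_i = 0.06×-0.2381 + 0.29×1.8656 + 0.25×1.6236 + 0.19×0.6023 + 0.21×0.6531 = 1.1842
E(R_P) = R_f + β_P × MRP = 5.56% + 1.1842 × 5.73% = 12.35%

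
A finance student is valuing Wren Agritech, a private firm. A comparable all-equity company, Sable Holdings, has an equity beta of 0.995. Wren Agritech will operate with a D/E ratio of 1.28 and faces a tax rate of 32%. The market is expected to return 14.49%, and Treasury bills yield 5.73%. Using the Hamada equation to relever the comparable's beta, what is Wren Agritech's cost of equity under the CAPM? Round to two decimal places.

β_L = β_U × [1 + (1 − t)(D/E)] = 0.995 × [1 + (1 − 0.32) × 1.28]
    = 0.995 × [1 + 0.68 × 1.28] = 0.995 × 1.8704 = 1.8610
MRP = 14.49% − 5.73% = 8.76%
E(R) = R_f + β_L × MRP = 5.73% + 1.8610 × 8.76% = 22.03%

22.03%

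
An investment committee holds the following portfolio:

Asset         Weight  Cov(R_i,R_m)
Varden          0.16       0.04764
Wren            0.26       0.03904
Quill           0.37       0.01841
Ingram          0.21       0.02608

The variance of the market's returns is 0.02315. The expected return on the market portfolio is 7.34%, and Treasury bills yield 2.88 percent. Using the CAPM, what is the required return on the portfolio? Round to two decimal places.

β_Varden = 0.04764 / 0.02315 = 2.0579
β_Wren = 0.03904 / 0.02315 = 1.6864
β_Quill = 0.01841 / 0.02315 = 0.7952
β_Ingram = 0.02608 / 0.02315 = 1.1266
β_P = Σ w_i β_i = 0.16×2.0579 + 0.26×1.6864 + 0.37×0.7952 + 0.21×1.1266 = 1.2985
MRP = 7.34% − 2.88% = 4.46%
E(R_P) = R_f + β_P × MRP = 2.88% + 1.2985 × 4.46% = 8.67%

8.67%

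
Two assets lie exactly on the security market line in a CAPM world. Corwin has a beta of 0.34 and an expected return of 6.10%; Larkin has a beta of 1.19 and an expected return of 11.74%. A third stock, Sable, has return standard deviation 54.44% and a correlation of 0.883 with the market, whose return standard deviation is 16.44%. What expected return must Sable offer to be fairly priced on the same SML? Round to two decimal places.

MRP = (11.74% − 6.10%) / (1.19 − 0.34) = 6.6353%
R_f = 6.10% − 0.34 × 6.6353% = 3.8440%
β_Sable = ρ·σ_i/σ_m = 0.883 × 54.44 / 16.44 = 2.9240
E(R_Sable) = R_f + β × MRP = 3.8440% + 2.9240 × 6.6353% = 23.25%

23.25%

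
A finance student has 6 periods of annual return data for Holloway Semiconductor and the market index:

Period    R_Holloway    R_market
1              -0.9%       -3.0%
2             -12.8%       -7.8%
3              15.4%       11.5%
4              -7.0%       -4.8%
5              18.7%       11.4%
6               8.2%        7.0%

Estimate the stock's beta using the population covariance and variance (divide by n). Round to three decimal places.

1.439

Mean R_i = (-0.9 − 12.8 + 15.4 − 7.0 + 18.7 + 8.2) / 6 = 3.6000%
Mean R_m = (-3.0 − 7.8 + 11.5 − 4.8 + 11.4 + 7.0) / 6 = 2.3833%
Σ(R_i − R̄_i)(R_m − R̄_m) = 532.3400  ⇒  Cov = 532.3400 / 6 = 88.7233
Σ(R_m − R̄_m)² = 370.0083  ⇒  Var(R_m) = 370.0083 / 6 = 61.6681
β = Cov / Var(R_m) = 88.7233 / 61.6681 = 1.4387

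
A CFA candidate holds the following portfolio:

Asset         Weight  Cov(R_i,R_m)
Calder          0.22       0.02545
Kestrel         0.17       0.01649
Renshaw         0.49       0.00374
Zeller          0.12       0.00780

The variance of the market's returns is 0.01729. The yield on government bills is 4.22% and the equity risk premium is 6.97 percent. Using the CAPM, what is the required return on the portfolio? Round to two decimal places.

β_Calder = 0.02545 / 0.01729 = 1.4719
β_Kestrel = 0.01649 / 0.01729 = 0.9537
β_Renshaw = 0.00374 / 0.01729 = 0.2163
β_Zeller = 0.00780 / 0.01729 = 0.4511
β_P = Σ w_i β_i = 0.22×1.4719 + 0.17×0.9537 + 0.49×0.2163 + 0.12×0.4511 = 0.6461
E(R_P) = R_f + β_P × MRP = 4.22% + 0.6461 × 6.97% = 8.72%

8.72%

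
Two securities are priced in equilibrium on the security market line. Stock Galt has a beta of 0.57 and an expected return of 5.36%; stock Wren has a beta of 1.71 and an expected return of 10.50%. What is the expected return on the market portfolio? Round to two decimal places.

Both satisfy E(R) = R_f + β·MRP, so the slope of the SML is
MRP = (10.50% − 5.36%) / (1.71 − 0.57) = 5.14% / 1.14 = 4.5088%
R_f = E(R_Galt) − β_Galt·MRP = 5.36% − 0.57 × 4.5088% = 2.7900%
E(R_m) = R_f + MRP = 2.7900% + 4.5088% = 7.30%

7.30%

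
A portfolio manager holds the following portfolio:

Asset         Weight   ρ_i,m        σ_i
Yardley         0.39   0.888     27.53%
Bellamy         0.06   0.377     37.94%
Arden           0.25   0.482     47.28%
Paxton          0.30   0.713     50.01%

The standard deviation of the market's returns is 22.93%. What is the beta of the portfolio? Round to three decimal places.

1.168

β_Yardley = 0.888 × 27.53% / 22.93% = 1.0661
β_Bellamy = 0.377 × 37.94% / 22.93% = 0.6238
β_Arden = 0.482 × 47.28% / 22.93% = 0.9938
β_Paxton = 0.713 × 50.01% / 22.93% = 1.5550
β_P = Σ w_i β_i = 0.39×1.0661 + 0.06×0.6238 + 0.25×0.9938 + 0.30×1.5550 = 1.1682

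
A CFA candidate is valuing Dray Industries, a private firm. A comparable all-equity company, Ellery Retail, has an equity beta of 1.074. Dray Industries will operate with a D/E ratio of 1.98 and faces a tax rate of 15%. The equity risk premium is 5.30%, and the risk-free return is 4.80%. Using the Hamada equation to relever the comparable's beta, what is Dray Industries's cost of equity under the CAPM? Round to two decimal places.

20.07%

β_L = β_U × [1 + (1 − t)(D/E)] = 1.074 × [1 + (1 − 0.15) × 1.98]
    = 1.074 × [1 + 0.85 × 1.98] = 1.074 × 2.6830 = 2.8815
E(R) = R_f + β_L × MRP = 4.80% + 2.8815 × 5.30% = 20.07%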